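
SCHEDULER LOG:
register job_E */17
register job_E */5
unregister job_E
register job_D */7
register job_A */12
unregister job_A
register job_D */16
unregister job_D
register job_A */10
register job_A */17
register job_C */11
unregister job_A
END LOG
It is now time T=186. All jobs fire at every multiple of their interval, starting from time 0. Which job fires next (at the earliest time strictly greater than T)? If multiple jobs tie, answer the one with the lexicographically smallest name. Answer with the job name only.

Answer: job_C

Derivation:
Op 1: register job_E */17 -> active={job_E:*/17}
Op 2: register job_E */5 -> active={job_E:*/5}
Op 3: unregister job_E -> active={}
Op 4: register job_D */7 -> active={job_D:*/7}
Op 5: register job_A */12 -> active={job_A:*/12, job_D:*/7}
Op 6: unregister job_A -> active={job_D:*/7}
Op 7: register job_D */16 -> active={job_D:*/16}
Op 8: unregister job_D -> active={}
Op 9: register job_A */10 -> active={job_A:*/10}
Op 10: register job_A */17 -> active={job_A:*/17}
Op 11: register job_C */11 -> active={job_A:*/17, job_C:*/11}
Op 12: unregister job_A -> active={job_C:*/11}
  job_C: interval 11, next fire after T=186 is 187
Earliest = 187, winner (lex tiebreak) = job_C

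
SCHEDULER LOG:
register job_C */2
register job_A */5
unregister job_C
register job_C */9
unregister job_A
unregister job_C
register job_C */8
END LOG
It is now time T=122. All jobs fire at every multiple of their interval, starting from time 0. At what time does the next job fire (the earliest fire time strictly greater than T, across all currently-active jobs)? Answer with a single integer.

Op 1: register job_C */2 -> active={job_C:*/2}
Op 2: register job_A */5 -> active={job_A:*/5, job_C:*/2}
Op 3: unregister job_C -> active={job_A:*/5}
Op 4: register job_C */9 -> active={job_A:*/5, job_C:*/9}
Op 5: unregister job_A -> active={job_C:*/9}
Op 6: unregister job_C -> active={}
Op 7: register job_C */8 -> active={job_C:*/8}
  job_C: interval 8, next fire after T=122 is 128
Earliest fire time = 128 (job job_C)

Answer: 128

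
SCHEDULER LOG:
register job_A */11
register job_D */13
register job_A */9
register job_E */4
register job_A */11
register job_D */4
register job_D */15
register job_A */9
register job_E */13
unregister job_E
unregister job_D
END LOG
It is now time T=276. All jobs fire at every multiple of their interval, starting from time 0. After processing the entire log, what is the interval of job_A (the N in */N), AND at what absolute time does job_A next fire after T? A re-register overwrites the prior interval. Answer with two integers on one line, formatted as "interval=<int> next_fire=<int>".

Answer: interval=9 next_fire=279

Derivation:
Op 1: register job_A */11 -> active={job_A:*/11}
Op 2: register job_D */13 -> active={job_A:*/11, job_D:*/13}
Op 3: register job_A */9 -> active={job_A:*/9, job_D:*/13}
Op 4: register job_E */4 -> active={job_A:*/9, job_D:*/13, job_E:*/4}
Op 5: register job_A */11 -> active={job_A:*/11, job_D:*/13, job_E:*/4}
Op 6: register job_D */4 -> active={job_A:*/11, job_D:*/4, job_E:*/4}
Op 7: register job_D */15 -> active={job_A:*/11, job_D:*/15, job_E:*/4}
Op 8: register job_A */9 -> active={job_A:*/9, job_D:*/15, job_E:*/4}
Op 9: register job_E */13 -> active={job_A:*/9, job_D:*/15, job_E:*/13}
Op 10: unregister job_E -> active={job_A:*/9, job_D:*/15}
Op 11: unregister job_D -> active={job_A:*/9}
Final interval of job_A = 9
Next fire of job_A after T=276: (276//9+1)*9 = 279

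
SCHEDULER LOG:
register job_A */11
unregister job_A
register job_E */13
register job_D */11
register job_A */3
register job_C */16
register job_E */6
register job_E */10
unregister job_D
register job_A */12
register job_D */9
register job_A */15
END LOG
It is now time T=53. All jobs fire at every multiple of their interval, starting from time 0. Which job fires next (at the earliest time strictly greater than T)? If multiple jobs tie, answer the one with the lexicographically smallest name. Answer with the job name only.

Answer: job_D

Derivation:
Op 1: register job_A */11 -> active={job_A:*/11}
Op 2: unregister job_A -> active={}
Op 3: register job_E */13 -> active={job_E:*/13}
Op 4: register job_D */11 -> active={job_D:*/11, job_E:*/13}
Op 5: register job_A */3 -> active={job_A:*/3, job_D:*/11, job_E:*/13}
Op 6: register job_C */16 -> active={job_A:*/3, job_C:*/16, job_D:*/11, job_E:*/13}
Op 7: register job_E */6 -> active={job_A:*/3, job_C:*/16, job_D:*/11, job_E:*/6}
Op 8: register job_E */10 -> active={job_A:*/3, job_C:*/16, job_D:*/11, job_E:*/10}
Op 9: unregister job_D -> active={job_A:*/3, job_C:*/16, job_E:*/10}
Op 10: register job_A */12 -> active={job_A:*/12, job_C:*/16, job_E:*/10}
Op 11: register job_D */9 -> active={job_A:*/12, job_C:*/16, job_D:*/9, job_E:*/10}
Op 12: register job_A */15 -> active={job_A:*/15, job_C:*/16, job_D:*/9, job_E:*/10}
  job_A: interval 15, next fire after T=53 is 60
  job_C: interval 16, next fire after T=53 is 64
  job_D: interval 9, next fire after T=53 is 54
  job_E: interval 10, next fire after T=53 is 60
Earliest = 54, winner (lex tiebreak) = job_D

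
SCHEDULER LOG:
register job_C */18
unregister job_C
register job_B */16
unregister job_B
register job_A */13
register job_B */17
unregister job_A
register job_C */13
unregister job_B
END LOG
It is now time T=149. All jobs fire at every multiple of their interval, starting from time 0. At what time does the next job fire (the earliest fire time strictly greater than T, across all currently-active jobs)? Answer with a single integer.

Op 1: register job_C */18 -> active={job_C:*/18}
Op 2: unregister job_C -> active={}
Op 3: register job_B */16 -> active={job_B:*/16}
Op 4: unregister job_B -> active={}
Op 5: register job_A */13 -> active={job_A:*/13}
Op 6: register job_B */17 -> active={job_A:*/13, job_B:*/17}
Op 7: unregister job_A -> active={job_B:*/17}
Op 8: register job_C */13 -> active={job_B:*/17, job_C:*/13}
Op 9: unregister job_B -> active={job_C:*/13}
  job_C: interval 13, next fire after T=149 is 156
Earliest fire time = 156 (job job_C)

Answer: 156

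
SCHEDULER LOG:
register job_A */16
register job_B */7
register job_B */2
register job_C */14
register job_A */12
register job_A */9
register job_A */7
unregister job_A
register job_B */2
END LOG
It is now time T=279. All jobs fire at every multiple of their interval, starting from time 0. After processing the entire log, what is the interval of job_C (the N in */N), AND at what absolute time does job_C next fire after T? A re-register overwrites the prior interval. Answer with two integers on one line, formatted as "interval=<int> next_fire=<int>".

Op 1: register job_A */16 -> active={job_A:*/16}
Op 2: register job_B */7 -> active={job_A:*/16, job_B:*/7}
Op 3: register job_B */2 -> active={job_A:*/16, job_B:*/2}
Op 4: register job_C */14 -> active={job_A:*/16, job_B:*/2, job_C:*/14}
Op 5: register job_A */12 -> active={job_A:*/12, job_B:*/2, job_C:*/14}
Op 6: register job_A */9 -> active={job_A:*/9, job_B:*/2, job_C:*/14}
Op 7: register job_A */7 -> active={job_A:*/7, job_B:*/2, job_C:*/14}
Op 8: unregister job_A -> active={job_B:*/2, job_C:*/14}
Op 9: register job_B */2 -> active={job_B:*/2, job_C:*/14}
Final interval of job_C = 14
Next fire of job_C after T=279: (279//14+1)*14 = 280

Answer: interval=14 next_fire=280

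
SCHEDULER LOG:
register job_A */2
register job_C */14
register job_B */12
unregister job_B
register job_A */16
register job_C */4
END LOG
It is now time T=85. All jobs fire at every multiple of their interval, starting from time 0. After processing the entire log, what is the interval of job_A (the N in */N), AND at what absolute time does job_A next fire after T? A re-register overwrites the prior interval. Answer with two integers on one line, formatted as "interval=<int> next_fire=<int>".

Answer: interval=16 next_fire=96

Derivation:
Op 1: register job_A */2 -> active={job_A:*/2}
Op 2: register job_C */14 -> active={job_A:*/2, job_C:*/14}
Op 3: register job_B */12 -> active={job_A:*/2, job_B:*/12, job_C:*/14}
Op 4: unregister job_B -> active={job_A:*/2, job_C:*/14}
Op 5: register job_A */16 -> active={job_A:*/16, job_C:*/14}
Op 6: register job_C */4 -> active={job_A:*/16, job_C:*/4}
Final interval of job_A = 16
Next fire of job_A after T=85: (85//16+1)*16 = 96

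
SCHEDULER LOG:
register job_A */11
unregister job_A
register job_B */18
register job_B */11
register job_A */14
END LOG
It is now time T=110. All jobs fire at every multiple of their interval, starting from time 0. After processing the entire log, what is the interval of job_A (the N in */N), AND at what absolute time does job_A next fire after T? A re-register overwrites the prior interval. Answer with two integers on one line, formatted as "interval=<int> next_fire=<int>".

Answer: interval=14 next_fire=112

Derivation:
Op 1: register job_A */11 -> active={job_A:*/11}
Op 2: unregister job_A -> active={}
Op 3: register job_B */18 -> active={job_B:*/18}
Op 4: register job_B */11 -> active={job_B:*/11}
Op 5: register job_A */14 -> active={job_A:*/14, job_B:*/11}
Final interval of job_A = 14
Next fire of job_A after T=110: (110//14+1)*14 = 112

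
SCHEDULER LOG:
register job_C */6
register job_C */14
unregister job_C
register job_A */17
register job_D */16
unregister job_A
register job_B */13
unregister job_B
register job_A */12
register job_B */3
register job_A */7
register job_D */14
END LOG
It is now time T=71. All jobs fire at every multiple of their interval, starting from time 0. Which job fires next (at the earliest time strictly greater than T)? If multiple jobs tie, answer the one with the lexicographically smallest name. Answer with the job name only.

Op 1: register job_C */6 -> active={job_C:*/6}
Op 2: register job_C */14 -> active={job_C:*/14}
Op 3: unregister job_C -> active={}
Op 4: register job_A */17 -> active={job_A:*/17}
Op 5: register job_D */16 -> active={job_A:*/17, job_D:*/16}
Op 6: unregister job_A -> active={job_D:*/16}
Op 7: register job_B */13 -> active={job_B:*/13, job_D:*/16}
Op 8: unregister job_B -> active={job_D:*/16}
Op 9: register job_A */12 -> active={job_A:*/12, job_D:*/16}
Op 10: register job_B */3 -> active={job_A:*/12, job_B:*/3, job_D:*/16}
Op 11: register job_A */7 -> active={job_A:*/7, job_B:*/3, job_D:*/16}
Op 12: register job_D */14 -> active={job_A:*/7, job_B:*/3, job_D:*/14}
  job_A: interval 7, next fire after T=71 is 77
  job_B: interval 3, next fire after T=71 is 72
  job_D: interval 14, next fire after T=71 is 84
Earliest = 72, winner (lex tiebreak) = job_B

Answer: job_B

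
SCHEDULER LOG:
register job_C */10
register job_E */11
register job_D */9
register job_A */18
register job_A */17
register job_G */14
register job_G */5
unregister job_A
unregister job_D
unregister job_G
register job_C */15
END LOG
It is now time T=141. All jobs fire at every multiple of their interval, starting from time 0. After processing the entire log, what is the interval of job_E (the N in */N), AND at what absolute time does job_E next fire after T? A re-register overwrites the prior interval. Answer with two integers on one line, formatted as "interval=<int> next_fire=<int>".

Answer: interval=11 next_fire=143

Derivation:
Op 1: register job_C */10 -> active={job_C:*/10}
Op 2: register job_E */11 -> active={job_C:*/10, job_E:*/11}
Op 3: register job_D */9 -> active={job_C:*/10, job_D:*/9, job_E:*/11}
Op 4: register job_A */18 -> active={job_A:*/18, job_C:*/10, job_D:*/9, job_E:*/11}
Op 5: register job_A */17 -> active={job_A:*/17, job_C:*/10, job_D:*/9, job_E:*/11}
Op 6: register job_G */14 -> active={job_A:*/17, job_C:*/10, job_D:*/9, job_E:*/11, job_G:*/14}
Op 7: register job_G */5 -> active={job_A:*/17, job_C:*/10, job_D:*/9, job_E:*/11, job_G:*/5}
Op 8: unregister job_A -> active={job_C:*/10, job_D:*/9, job_E:*/11, job_G:*/5}
Op 9: unregister job_D -> active={job_C:*/10, job_E:*/11, job_G:*/5}
Op 10: unregister job_G -> active={job_C:*/10, job_E:*/11}
Op 11: register job_C */15 -> active={job_C:*/15, job_E:*/11}
Final interval of job_E = 11
Next fire of job_E after T=141: (141//11+1)*11 = 143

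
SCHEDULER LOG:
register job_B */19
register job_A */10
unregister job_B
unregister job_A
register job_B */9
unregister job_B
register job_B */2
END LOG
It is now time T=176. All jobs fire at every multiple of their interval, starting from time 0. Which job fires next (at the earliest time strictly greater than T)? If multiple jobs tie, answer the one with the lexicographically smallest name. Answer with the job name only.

Answer: job_B

Derivation:
Op 1: register job_B */19 -> active={job_B:*/19}
Op 2: register job_A */10 -> active={job_A:*/10, job_B:*/19}
Op 3: unregister job_B -> active={job_A:*/10}
Op 4: unregister job_A -> active={}
Op 5: register job_B */9 -> active={job_B:*/9}
Op 6: unregister job_B -> active={}
Op 7: register job_B */2 -> active={job_B:*/2}
  job_B: interval 2, next fire after T=176 is 178
Earliest = 178, winner (lex tiebreak) = job_B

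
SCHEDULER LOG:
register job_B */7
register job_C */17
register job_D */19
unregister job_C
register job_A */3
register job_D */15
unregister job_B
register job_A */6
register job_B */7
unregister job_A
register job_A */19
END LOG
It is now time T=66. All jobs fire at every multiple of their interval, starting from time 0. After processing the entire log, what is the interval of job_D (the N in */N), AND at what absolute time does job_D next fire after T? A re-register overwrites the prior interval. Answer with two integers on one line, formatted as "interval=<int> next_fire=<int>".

Op 1: register job_B */7 -> active={job_B:*/7}
Op 2: register job_C */17 -> active={job_B:*/7, job_C:*/17}
Op 3: register job_D */19 -> active={job_B:*/7, job_C:*/17, job_D:*/19}
Op 4: unregister job_C -> active={job_B:*/7, job_D:*/19}
Op 5: register job_A */3 -> active={job_A:*/3, job_B:*/7, job_D:*/19}
Op 6: register job_D */15 -> active={job_A:*/3, job_B:*/7, job_D:*/15}
Op 7: unregister job_B -> active={job_A:*/3, job_D:*/15}
Op 8: register job_A */6 -> active={job_A:*/6, job_D:*/15}
Op 9: register job_B */7 -> active={job_A:*/6, job_B:*/7, job_D:*/15}
Op 10: unregister job_A -> active={job_B:*/7, job_D:*/15}
Op 11: register job_A */19 -> active={job_A:*/19, job_B:*/7, job_D:*/15}
Final interval of job_D = 15
Next fire of job_D after T=66: (66//15+1)*15 = 75

Answer: interval=15 next_fire=75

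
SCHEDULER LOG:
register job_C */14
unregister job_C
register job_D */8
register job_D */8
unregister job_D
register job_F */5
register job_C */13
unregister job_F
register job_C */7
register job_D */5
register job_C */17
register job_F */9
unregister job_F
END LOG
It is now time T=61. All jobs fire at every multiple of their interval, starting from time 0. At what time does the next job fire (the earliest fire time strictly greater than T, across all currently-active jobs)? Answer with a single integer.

Op 1: register job_C */14 -> active={job_C:*/14}
Op 2: unregister job_C -> active={}
Op 3: register job_D */8 -> active={job_D:*/8}
Op 4: register job_D */8 -> active={job_D:*/8}
Op 5: unregister job_D -> active={}
Op 6: register job_F */5 -> active={job_F:*/5}
Op 7: register job_C */13 -> active={job_C:*/13, job_F:*/5}
Op 8: unregister job_F -> active={job_C:*/13}
Op 9: register job_C */7 -> active={job_C:*/7}
Op 10: register job_D */5 -> active={job_C:*/7, job_D:*/5}
Op 11: register job_C */17 -> active={job_C:*/17, job_D:*/5}
Op 12: register job_F */9 -> active={job_C:*/17, job_D:*/5, job_F:*/9}
Op 13: unregister job_F -> active={job_C:*/17, job_D:*/5}
  job_C: interval 17, next fire after T=61 is 68
  job_D: interval 5, next fire after T=61 is 65
Earliest fire time = 65 (job job_D)

Answer: 65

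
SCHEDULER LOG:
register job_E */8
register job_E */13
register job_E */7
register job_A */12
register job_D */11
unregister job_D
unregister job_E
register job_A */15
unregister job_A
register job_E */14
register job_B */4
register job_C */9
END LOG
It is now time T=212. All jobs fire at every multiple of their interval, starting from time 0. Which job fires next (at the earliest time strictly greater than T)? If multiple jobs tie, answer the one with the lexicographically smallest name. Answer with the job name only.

Op 1: register job_E */8 -> active={job_E:*/8}
Op 2: register job_E */13 -> active={job_E:*/13}
Op 3: register job_E */7 -> active={job_E:*/7}
Op 4: register job_A */12 -> active={job_A:*/12, job_E:*/7}
Op 5: register job_D */11 -> active={job_A:*/12, job_D:*/11, job_E:*/7}
Op 6: unregister job_D -> active={job_A:*/12, job_E:*/7}
Op 7: unregister job_E -> active={job_A:*/12}
Op 8: register job_A */15 -> active={job_A:*/15}
Op 9: unregister job_A -> active={}
Op 10: register job_E */14 -> active={job_E:*/14}
Op 11: register job_B */4 -> active={job_B:*/4, job_E:*/14}
Op 12: register job_C */9 -> active={job_B:*/4, job_C:*/9, job_E:*/14}
  job_B: interval 4, next fire after T=212 is 216
  job_C: interval 9, next fire after T=212 is 216
  job_E: interval 14, next fire after T=212 is 224
Earliest = 216, winner (lex tiebreak) = job_B

Answer: job_B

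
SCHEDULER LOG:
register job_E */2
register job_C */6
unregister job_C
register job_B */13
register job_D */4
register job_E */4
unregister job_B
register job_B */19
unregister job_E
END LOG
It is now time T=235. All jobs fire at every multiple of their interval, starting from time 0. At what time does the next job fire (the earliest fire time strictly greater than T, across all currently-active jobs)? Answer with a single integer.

Op 1: register job_E */2 -> active={job_E:*/2}
Op 2: register job_C */6 -> active={job_C:*/6, job_E:*/2}
Op 3: unregister job_C -> active={job_E:*/2}
Op 4: register job_B */13 -> active={job_B:*/13, job_E:*/2}
Op 5: register job_D */4 -> active={job_B:*/13, job_D:*/4, job_E:*/2}
Op 6: register job_E */4 -> active={job_B:*/13, job_D:*/4, job_E:*/4}
Op 7: unregister job_B -> active={job_D:*/4, job_E:*/4}
Op 8: register job_B */19 -> active={job_B:*/19, job_D:*/4, job_E:*/4}
Op 9: unregister job_E -> active={job_B:*/19, job_D:*/4}
  job_B: interval 19, next fire after T=235 is 247
  job_D: interval 4, next fire after T=235 is 236
Earliest fire time = 236 (job job_D)

Answer: 236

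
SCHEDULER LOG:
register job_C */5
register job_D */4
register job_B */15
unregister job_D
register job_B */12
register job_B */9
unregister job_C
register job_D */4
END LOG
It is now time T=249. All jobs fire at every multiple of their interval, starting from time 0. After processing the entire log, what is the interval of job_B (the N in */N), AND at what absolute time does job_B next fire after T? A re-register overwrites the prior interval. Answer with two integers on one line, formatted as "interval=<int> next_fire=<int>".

Answer: interval=9 next_fire=252

Derivation:
Op 1: register job_C */5 -> active={job_C:*/5}
Op 2: register job_D */4 -> active={job_C:*/5, job_D:*/4}
Op 3: register job_B */15 -> active={job_B:*/15, job_C:*/5, job_D:*/4}
Op 4: unregister job_D -> active={job_B:*/15, job_C:*/5}
Op 5: register job_B */12 -> active={job_B:*/12, job_C:*/5}
Op 6: register job_B */9 -> active={job_B:*/9, job_C:*/5}
Op 7: unregister job_C -> active={job_B:*/9}
Op 8: register job_D */4 -> active={job_B:*/9, job_D:*/4}
Final interval of job_B = 9
Next fire of job_B after T=249: (249//9+1)*9 = 252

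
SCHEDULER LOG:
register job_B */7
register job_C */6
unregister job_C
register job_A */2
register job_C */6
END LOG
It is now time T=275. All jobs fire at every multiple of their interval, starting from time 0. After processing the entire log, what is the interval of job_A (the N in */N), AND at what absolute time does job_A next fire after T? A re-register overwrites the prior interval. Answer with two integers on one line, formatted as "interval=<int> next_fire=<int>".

Op 1: register job_B */7 -> active={job_B:*/7}
Op 2: register job_C */6 -> active={job_B:*/7, job_C:*/6}
Op 3: unregister job_C -> active={job_B:*/7}
Op 4: register job_A */2 -> active={job_A:*/2, job_B:*/7}
Op 5: register job_C */6 -> active={job_A:*/2, job_B:*/7, job_C:*/6}
Final interval of job_A = 2
Next fire of job_A after T=275: (275//2+1)*2 = 276

Answer: interval=2 next_fire=276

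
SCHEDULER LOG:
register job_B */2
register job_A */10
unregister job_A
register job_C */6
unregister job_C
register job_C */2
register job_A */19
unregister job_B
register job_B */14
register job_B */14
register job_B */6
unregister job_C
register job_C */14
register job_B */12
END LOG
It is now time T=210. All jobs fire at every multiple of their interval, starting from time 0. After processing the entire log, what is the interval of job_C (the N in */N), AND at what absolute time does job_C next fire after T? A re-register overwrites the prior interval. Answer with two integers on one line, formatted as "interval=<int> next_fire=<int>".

Op 1: register job_B */2 -> active={job_B:*/2}
Op 2: register job_A */10 -> active={job_A:*/10, job_B:*/2}
Op 3: unregister job_A -> active={job_B:*/2}
Op 4: register job_C */6 -> active={job_B:*/2, job_C:*/6}
Op 5: unregister job_C -> active={job_B:*/2}
Op 6: register job_C */2 -> active={job_B:*/2, job_C:*/2}
Op 7: register job_A */19 -> active={job_A:*/19, job_B:*/2, job_C:*/2}
Op 8: unregister job_B -> active={job_A:*/19, job_C:*/2}
Op 9: register job_B */14 -> active={job_A:*/19, job_B:*/14, job_C:*/2}
Op 10: register job_B */14 -> active={job_A:*/19, job_B:*/14, job_C:*/2}
Op 11: register job_B */6 -> active={job_A:*/19, job_B:*/6, job_C:*/2}
Op 12: unregister job_C -> active={job_A:*/19, job_B:*/6}
Op 13: register job_C */14 -> active={job_A:*/19, job_B:*/6, job_C:*/14}
Op 14: register job_B */12 -> active={job_A:*/19, job_B:*/12, job_C:*/14}
Final interval of job_C = 14
Next fire of job_C after T=210: (210//14+1)*14 = 224

Answer: interval=14 next_fire=224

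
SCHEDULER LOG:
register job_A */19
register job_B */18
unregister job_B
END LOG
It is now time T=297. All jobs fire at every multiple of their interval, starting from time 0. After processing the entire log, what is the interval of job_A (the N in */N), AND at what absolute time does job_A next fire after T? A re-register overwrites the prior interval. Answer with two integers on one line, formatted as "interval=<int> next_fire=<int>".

Op 1: register job_A */19 -> active={job_A:*/19}
Op 2: register job_B */18 -> active={job_A:*/19, job_B:*/18}
Op 3: unregister job_B -> active={job_A:*/19}
Final interval of job_A = 19
Next fire of job_A after T=297: (297//19+1)*19 = 304

Answer: interval=19 next_fire=304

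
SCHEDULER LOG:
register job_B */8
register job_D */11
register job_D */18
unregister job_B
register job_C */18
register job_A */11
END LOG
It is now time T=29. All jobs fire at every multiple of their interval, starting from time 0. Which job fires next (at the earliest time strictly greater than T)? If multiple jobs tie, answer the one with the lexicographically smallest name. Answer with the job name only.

Op 1: register job_B */8 -> active={job_B:*/8}
Op 2: register job_D */11 -> active={job_B:*/8, job_D:*/11}
Op 3: register job_D */18 -> active={job_B:*/8, job_D:*/18}
Op 4: unregister job_B -> active={job_D:*/18}
Op 5: register job_C */18 -> active={job_C:*/18, job_D:*/18}
Op 6: register job_A */11 -> active={job_A:*/11, job_C:*/18, job_D:*/18}
  job_A: interval 11, next fire after T=29 is 33
  job_C: interval 18, next fire after T=29 is 36
  job_D: interval 18, next fire after T=29 is 36
Earliest = 33, winner (lex tiebreak) = job_A

Answer: job_A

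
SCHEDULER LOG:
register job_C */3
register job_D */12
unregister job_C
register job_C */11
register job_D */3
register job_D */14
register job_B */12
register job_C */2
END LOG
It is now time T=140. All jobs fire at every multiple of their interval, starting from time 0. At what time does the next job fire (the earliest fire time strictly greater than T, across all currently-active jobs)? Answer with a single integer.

Op 1: register job_C */3 -> active={job_C:*/3}
Op 2: register job_D */12 -> active={job_C:*/3, job_D:*/12}
Op 3: unregister job_C -> active={job_D:*/12}
Op 4: register job_C */11 -> active={job_C:*/11, job_D:*/12}
Op 5: register job_D */3 -> active={job_C:*/11, job_D:*/3}
Op 6: register job_D */14 -> active={job_C:*/11, job_D:*/14}
Op 7: register job_B */12 -> active={job_B:*/12, job_C:*/11, job_D:*/14}
Op 8: register job_C */2 -> active={job_B:*/12, job_C:*/2, job_D:*/14}
  job_B: interval 12, next fire after T=140 is 144
  job_C: interval 2, next fire after T=140 is 142
  job_D: interval 14, next fire after T=140 is 154
Earliest fire time = 142 (job job_C)

Answer: 142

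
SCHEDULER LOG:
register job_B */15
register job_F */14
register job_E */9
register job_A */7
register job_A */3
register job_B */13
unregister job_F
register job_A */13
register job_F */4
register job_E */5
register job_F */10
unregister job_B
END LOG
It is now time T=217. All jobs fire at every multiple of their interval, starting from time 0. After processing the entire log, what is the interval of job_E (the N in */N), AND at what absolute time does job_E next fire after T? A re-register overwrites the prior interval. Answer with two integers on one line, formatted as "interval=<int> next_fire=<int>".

Answer: interval=5 next_fire=220

Derivation:
Op 1: register job_B */15 -> active={job_B:*/15}
Op 2: register job_F */14 -> active={job_B:*/15, job_F:*/14}
Op 3: register job_E */9 -> active={job_B:*/15, job_E:*/9, job_F:*/14}
Op 4: register job_A */7 -> active={job_A:*/7, job_B:*/15, job_E:*/9, job_F:*/14}
Op 5: register job_A */3 -> active={job_A:*/3, job_B:*/15, job_E:*/9, job_F:*/14}
Op 6: register job_B */13 -> active={job_A:*/3, job_B:*/13, job_E:*/9, job_F:*/14}
Op 7: unregister job_F -> active={job_A:*/3, job_B:*/13, job_E:*/9}
Op 8: register job_A */13 -> active={job_A:*/13, job_B:*/13, job_E:*/9}
Op 9: register job_F */4 -> active={job_A:*/13, job_B:*/13, job_E:*/9, job_F:*/4}
Op 10: register job_E */5 -> active={job_A:*/13, job_B:*/13, job_E:*/5, job_F:*/4}
Op 11: register job_F */10 -> active={job_A:*/13, job_B:*/13, job_E:*/5, job_F:*/10}
Op 12: unregister job_B -> active={job_A:*/13, job_E:*/5, job_F:*/10}
Final interval of job_E = 5
Next fire of job_E after T=217: (217//5+1)*5 = 220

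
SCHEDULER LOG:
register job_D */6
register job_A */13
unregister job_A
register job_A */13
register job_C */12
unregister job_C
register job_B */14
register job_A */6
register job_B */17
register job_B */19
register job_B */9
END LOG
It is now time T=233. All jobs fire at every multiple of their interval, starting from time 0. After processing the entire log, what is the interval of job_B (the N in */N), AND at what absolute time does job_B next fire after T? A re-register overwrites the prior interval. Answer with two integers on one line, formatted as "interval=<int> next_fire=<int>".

Op 1: register job_D */6 -> active={job_D:*/6}
Op 2: register job_A */13 -> active={job_A:*/13, job_D:*/6}
Op 3: unregister job_A -> active={job_D:*/6}
Op 4: register job_A */13 -> active={job_A:*/13, job_D:*/6}
Op 5: register job_C */12 -> active={job_A:*/13, job_C:*/12, job_D:*/6}
Op 6: unregister job_C -> active={job_A:*/13, job_D:*/6}
Op 7: register job_B */14 -> active={job_A:*/13, job_B:*/14, job_D:*/6}
Op 8: register job_A */6 -> active={job_A:*/6, job_B:*/14, job_D:*/6}
Op 9: register job_B */17 -> active={job_A:*/6, job_B:*/17, job_D:*/6}
Op 10: register job_B */19 -> active={job_A:*/6, job_B:*/19, job_D:*/6}
Op 11: register job_B */9 -> active={job_A:*/6, job_B:*/9, job_D:*/6}
Final interval of job_B = 9
Next fire of job_B after T=233: (233//9+1)*9 = 234

Answer: interval=9 next_fire=234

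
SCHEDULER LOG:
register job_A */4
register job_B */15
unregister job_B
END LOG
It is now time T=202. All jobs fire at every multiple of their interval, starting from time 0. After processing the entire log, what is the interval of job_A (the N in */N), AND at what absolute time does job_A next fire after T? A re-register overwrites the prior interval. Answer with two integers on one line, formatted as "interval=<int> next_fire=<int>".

Answer: interval=4 next_fire=204

Derivation:
Op 1: register job_A */4 -> active={job_A:*/4}
Op 2: register job_B */15 -> active={job_A:*/4, job_B:*/15}
Op 3: unregister job_B -> active={job_A:*/4}
Final interval of job_A = 4
Next fire of job_A after T=202: (202//4+1)*4 = 204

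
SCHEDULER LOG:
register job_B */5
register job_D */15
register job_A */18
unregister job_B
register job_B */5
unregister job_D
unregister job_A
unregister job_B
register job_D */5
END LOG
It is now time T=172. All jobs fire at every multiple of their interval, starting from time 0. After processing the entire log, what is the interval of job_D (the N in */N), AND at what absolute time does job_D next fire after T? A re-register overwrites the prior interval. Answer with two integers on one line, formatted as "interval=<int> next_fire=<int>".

Op 1: register job_B */5 -> active={job_B:*/5}
Op 2: register job_D */15 -> active={job_B:*/5, job_D:*/15}
Op 3: register job_A */18 -> active={job_A:*/18, job_B:*/5, job_D:*/15}
Op 4: unregister job_B -> active={job_A:*/18, job_D:*/15}
Op 5: register job_B */5 -> active={job_A:*/18, job_B:*/5, job_D:*/15}
Op 6: unregister job_D -> active={job_A:*/18, job_B:*/5}
Op 7: unregister job_A -> active={job_B:*/5}
Op 8: unregister job_B -> active={}
Op 9: register job_D */5 -> active={job_D:*/5}
Final interval of job_D = 5
Next fire of job_D after T=172: (172//5+1)*5 = 175

Answer: interval=5 next_fire=175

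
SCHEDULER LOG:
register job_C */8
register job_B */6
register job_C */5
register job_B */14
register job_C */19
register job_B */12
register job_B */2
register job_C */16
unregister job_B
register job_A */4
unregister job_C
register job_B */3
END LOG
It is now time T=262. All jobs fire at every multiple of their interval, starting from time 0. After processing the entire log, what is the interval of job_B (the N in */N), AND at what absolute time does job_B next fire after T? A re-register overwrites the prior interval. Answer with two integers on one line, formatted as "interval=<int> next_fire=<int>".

Answer: interval=3 next_fire=264

Derivation:
Op 1: register job_C */8 -> active={job_C:*/8}
Op 2: register job_B */6 -> active={job_B:*/6, job_C:*/8}
Op 3: register job_C */5 -> active={job_B:*/6, job_C:*/5}
Op 4: register job_B */14 -> active={job_B:*/14, job_C:*/5}
Op 5: register job_C */19 -> active={job_B:*/14, job_C:*/19}
Op 6: register job_B */12 -> active={job_B:*/12, job_C:*/19}
Op 7: register job_B */2 -> active={job_B:*/2, job_C:*/19}
Op 8: register job_C */16 -> active={job_B:*/2, job_C:*/16}
Op 9: unregister job_B -> active={job_C:*/16}
Op 10: register job_A */4 -> active={job_A:*/4, job_C:*/16}
Op 11: unregister job_C -> active={job_A:*/4}
Op 12: register job_B */3 -> active={job_A:*/4, job_B:*/3}
Final interval of job_B = 3
Next fire of job_B after T=262: (262//3+1)*3 = 264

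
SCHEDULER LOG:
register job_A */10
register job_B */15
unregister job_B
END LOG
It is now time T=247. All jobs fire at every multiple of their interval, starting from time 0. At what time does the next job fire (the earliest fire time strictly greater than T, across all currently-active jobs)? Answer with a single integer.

Answer: 250

Derivation:
Op 1: register job_A */10 -> active={job_A:*/10}
Op 2: register job_B */15 -> active={job_A:*/10, job_B:*/15}
Op 3: unregister job_B -> active={job_A:*/10}
  job_A: interval 10, next fire after T=247 is 250
Earliest fire time = 250 (job job_A)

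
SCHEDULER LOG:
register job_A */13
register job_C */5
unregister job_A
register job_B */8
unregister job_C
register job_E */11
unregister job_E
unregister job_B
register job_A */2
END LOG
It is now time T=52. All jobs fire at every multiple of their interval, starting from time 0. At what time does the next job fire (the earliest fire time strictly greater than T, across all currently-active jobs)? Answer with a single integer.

Op 1: register job_A */13 -> active={job_A:*/13}
Op 2: register job_C */5 -> active={job_A:*/13, job_C:*/5}
Op 3: unregister job_A -> active={job_C:*/5}
Op 4: register job_B */8 -> active={job_B:*/8, job_C:*/5}
Op 5: unregister job_C -> active={job_B:*/8}
Op 6: register job_E */11 -> active={job_B:*/8, job_E:*/11}
Op 7: unregister job_E -> active={job_B:*/8}
Op 8: unregister job_B -> active={}
Op 9: register job_A */2 -> active={job_A:*/2}
  job_A: interval 2, next fire after T=52 is 54
Earliest fire time = 54 (job job_A)

Answer: 54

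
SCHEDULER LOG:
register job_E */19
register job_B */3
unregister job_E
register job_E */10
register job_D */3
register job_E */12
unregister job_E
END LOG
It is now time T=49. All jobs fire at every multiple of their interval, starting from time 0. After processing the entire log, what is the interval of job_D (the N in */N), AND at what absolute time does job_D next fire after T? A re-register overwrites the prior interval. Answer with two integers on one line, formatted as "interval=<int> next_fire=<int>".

Op 1: register job_E */19 -> active={job_E:*/19}
Op 2: register job_B */3 -> active={job_B:*/3, job_E:*/19}
Op 3: unregister job_E -> active={job_B:*/3}
Op 4: register job_E */10 -> active={job_B:*/3, job_E:*/10}
Op 5: register job_D */3 -> active={job_B:*/3, job_D:*/3, job_E:*/10}
Op 6: register job_E */12 -> active={job_B:*/3, job_D:*/3, job_E:*/12}
Op 7: unregister job_E -> active={job_B:*/3, job_D:*/3}
Final interval of job_D = 3
Next fire of job_D after T=49: (49//3+1)*3 = 51

Answer: interval=3 next_fire=51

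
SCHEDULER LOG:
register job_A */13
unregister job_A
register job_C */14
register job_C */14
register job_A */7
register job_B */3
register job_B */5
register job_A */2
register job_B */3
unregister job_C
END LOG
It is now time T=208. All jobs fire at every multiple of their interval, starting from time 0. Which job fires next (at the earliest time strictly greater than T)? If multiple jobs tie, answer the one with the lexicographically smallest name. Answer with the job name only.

Answer: job_A

Derivation:
Op 1: register job_A */13 -> active={job_A:*/13}
Op 2: unregister job_A -> active={}
Op 3: register job_C */14 -> active={job_C:*/14}
Op 4: register job_C */14 -> active={job_C:*/14}
Op 5: register job_A */7 -> active={job_A:*/7, job_C:*/14}
Op 6: register job_B */3 -> active={job_A:*/7, job_B:*/3, job_C:*/14}
Op 7: register job_B */5 -> active={job_A:*/7, job_B:*/5, job_C:*/14}
Op 8: register job_A */2 -> active={job_A:*/2, job_B:*/5, job_C:*/14}
Op 9: register job_B */3 -> active={job_A:*/2, job_B:*/3, job_C:*/14}
Op 10: unregister job_C -> active={job_A:*/2, job_B:*/3}
  job_A: interval 2, next fire after T=208 is 210
  job_B: interval 3, next fire after T=208 is 210
Earliest = 210, winner (lex tiebreak) = job_A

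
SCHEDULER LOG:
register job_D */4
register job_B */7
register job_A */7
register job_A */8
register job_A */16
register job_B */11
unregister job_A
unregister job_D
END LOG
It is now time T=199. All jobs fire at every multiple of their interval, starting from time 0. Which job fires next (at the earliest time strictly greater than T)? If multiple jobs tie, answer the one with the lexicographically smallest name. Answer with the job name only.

Answer: job_B

Derivation:
Op 1: register job_D */4 -> active={job_D:*/4}
Op 2: register job_B */7 -> active={job_B:*/7, job_D:*/4}
Op 3: register job_A */7 -> active={job_A:*/7, job_B:*/7, job_D:*/4}
Op 4: register job_A */8 -> active={job_A:*/8, job_B:*/7, job_D:*/4}
Op 5: register job_A */16 -> active={job_A:*/16, job_B:*/7, job_D:*/4}
Op 6: register job_B */11 -> active={job_A:*/16, job_B:*/11, job_D:*/4}
Op 7: unregister job_A -> active={job_B:*/11, job_D:*/4}
Op 8: unregister job_D -> active={job_B:*/11}
  job_B: interval 11, next fire after T=199 is 209
Earliest = 209, winner (lex tiebreak) = job_B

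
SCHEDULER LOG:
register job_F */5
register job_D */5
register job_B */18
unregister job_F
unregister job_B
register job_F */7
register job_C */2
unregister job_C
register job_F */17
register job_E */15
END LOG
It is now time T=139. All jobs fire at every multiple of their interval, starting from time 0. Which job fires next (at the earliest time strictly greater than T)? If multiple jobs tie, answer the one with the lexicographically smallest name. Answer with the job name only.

Op 1: register job_F */5 -> active={job_F:*/5}
Op 2: register job_D */5 -> active={job_D:*/5, job_F:*/5}
Op 3: register job_B */18 -> active={job_B:*/18, job_D:*/5, job_F:*/5}
Op 4: unregister job_F -> active={job_B:*/18, job_D:*/5}
Op 5: unregister job_B -> active={job_D:*/5}
Op 6: register job_F */7 -> active={job_D:*/5, job_F:*/7}
Op 7: register job_C */2 -> active={job_C:*/2, job_D:*/5, job_F:*/7}
Op 8: unregister job_C -> active={job_D:*/5, job_F:*/7}
Op 9: register job_F */17 -> active={job_D:*/5, job_F:*/17}
Op 10: register job_E */15 -> active={job_D:*/5, job_E:*/15, job_F:*/17}
  job_D: interval 5, next fire after T=139 is 140
  job_E: interval 15, next fire after T=139 is 150
  job_F: interval 17, next fire after T=139 is 153
Earliest = 140, winner (lex tiebreak) = job_D

Answer: job_D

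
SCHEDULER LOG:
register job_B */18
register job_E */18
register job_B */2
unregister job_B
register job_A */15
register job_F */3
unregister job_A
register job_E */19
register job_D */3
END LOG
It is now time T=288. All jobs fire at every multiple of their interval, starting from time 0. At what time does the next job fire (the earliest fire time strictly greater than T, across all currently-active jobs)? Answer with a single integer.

Op 1: register job_B */18 -> active={job_B:*/18}
Op 2: register job_E */18 -> active={job_B:*/18, job_E:*/18}
Op 3: register job_B */2 -> active={job_B:*/2, job_E:*/18}
Op 4: unregister job_B -> active={job_E:*/18}
Op 5: register job_A */15 -> active={job_A:*/15, job_E:*/18}
Op 6: register job_F */3 -> active={job_A:*/15, job_E:*/18, job_F:*/3}
Op 7: unregister job_A -> active={job_E:*/18, job_F:*/3}
Op 8: register job_E */19 -> active={job_E:*/19, job_F:*/3}
Op 9: register job_D */3 -> active={job_D:*/3, job_E:*/19, job_F:*/3}
  job_D: interval 3, next fire after T=288 is 291
  job_E: interval 19, next fire after T=288 is 304
  job_F: interval 3, next fire after T=288 is 291
Earliest fire time = 291 (job job_D)

Answer: 291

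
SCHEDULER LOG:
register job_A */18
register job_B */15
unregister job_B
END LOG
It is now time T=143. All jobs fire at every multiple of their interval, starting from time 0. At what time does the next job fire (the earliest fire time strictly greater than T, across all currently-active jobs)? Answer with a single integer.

Answer: 144

Derivation:
Op 1: register job_A */18 -> active={job_A:*/18}
Op 2: register job_B */15 -> active={job_A:*/18, job_B:*/15}
Op 3: unregister job_B -> active={job_A:*/18}
  job_A: interval 18, next fire after T=143 is 144
Earliest fire time = 144 (job job_A)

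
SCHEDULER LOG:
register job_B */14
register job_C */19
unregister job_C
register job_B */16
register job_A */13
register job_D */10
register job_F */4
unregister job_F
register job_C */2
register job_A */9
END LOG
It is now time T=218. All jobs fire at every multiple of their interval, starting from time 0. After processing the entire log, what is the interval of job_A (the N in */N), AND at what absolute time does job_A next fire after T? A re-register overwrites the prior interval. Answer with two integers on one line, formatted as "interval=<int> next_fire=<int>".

Op 1: register job_B */14 -> active={job_B:*/14}
Op 2: register job_C */19 -> active={job_B:*/14, job_C:*/19}
Op 3: unregister job_C -> active={job_B:*/14}
Op 4: register job_B */16 -> active={job_B:*/16}
Op 5: register job_A */13 -> active={job_A:*/13, job_B:*/16}
Op 6: register job_D */10 -> active={job_A:*/13, job_B:*/16, job_D:*/10}
Op 7: register job_F */4 -> active={job_A:*/13, job_B:*/16, job_D:*/10, job_F:*/4}
Op 8: unregister job_F -> active={job_A:*/13, job_B:*/16, job_D:*/10}
Op 9: register job_C */2 -> active={job_A:*/13, job_B:*/16, job_C:*/2, job_D:*/10}
Op 10: register job_A */9 -> active={job_A:*/9, job_B:*/16, job_C:*/2, job_D:*/10}
Final interval of job_A = 9
Next fire of job_A after T=218: (218//9+1)*9 = 225

Answer: interval=9 next_fire=225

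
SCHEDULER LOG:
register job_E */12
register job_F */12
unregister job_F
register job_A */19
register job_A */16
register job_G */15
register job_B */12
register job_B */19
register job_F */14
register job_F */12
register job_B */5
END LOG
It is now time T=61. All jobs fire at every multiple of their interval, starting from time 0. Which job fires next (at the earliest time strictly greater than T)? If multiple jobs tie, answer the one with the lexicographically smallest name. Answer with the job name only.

Answer: job_A

Derivation:
Op 1: register job_E */12 -> active={job_E:*/12}
Op 2: register job_F */12 -> active={job_E:*/12, job_F:*/12}
Op 3: unregister job_F -> active={job_E:*/12}
Op 4: register job_A */19 -> active={job_A:*/19, job_E:*/12}
Op 5: register job_A */16 -> active={job_A:*/16, job_E:*/12}
Op 6: register job_G */15 -> active={job_A:*/16, job_E:*/12, job_G:*/15}
Op 7: register job_B */12 -> active={job_A:*/16, job_B:*/12, job_E:*/12, job_G:*/15}
Op 8: register job_B */19 -> active={job_A:*/16, job_B:*/19, job_E:*/12, job_G:*/15}
Op 9: register job_F */14 -> active={job_A:*/16, job_B:*/19, job_E:*/12, job_F:*/14, job_G:*/15}
Op 10: register job_F */12 -> active={job_A:*/16, job_B:*/19, job_E:*/12, job_F:*/12, job_G:*/15}
Op 11: register job_B */5 -> active={job_A:*/16, job_B:*/5, job_E:*/12, job_F:*/12, job_G:*/15}
  job_A: interval 16, next fire after T=61 is 64
  job_B: interval 5, next fire after T=61 is 65
  job_E: interval 12, next fire after T=61 is 72
  job_F: interval 12, next fire after T=61 is 72
  job_G: interval 15, next fire after T=61 is 75
Earliest = 64, winner (lex tiebreak) = job_A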